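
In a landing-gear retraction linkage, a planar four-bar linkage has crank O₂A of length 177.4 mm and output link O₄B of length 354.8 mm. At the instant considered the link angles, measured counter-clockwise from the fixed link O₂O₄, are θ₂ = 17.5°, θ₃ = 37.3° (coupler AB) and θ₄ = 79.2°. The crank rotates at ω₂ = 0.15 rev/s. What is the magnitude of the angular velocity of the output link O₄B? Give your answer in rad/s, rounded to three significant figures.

ω₂ = 0.9425 rad/s (from 0.15 rev/s).
Differentiating the loop-closure r₂e^{iθ₂}+r₃e^{iθ₃}=r₁+r₄e^{iθ₄} gives r₂ω₂e^{iθ₂}+r₃ω₃e^{iθ₃}=r₄ω₄e^{iθ₄}.
Eliminating the other unknown: ω₄ = r₂ω₂ sin(θ₂−θ₃) / [r₄ sin(θ₄−θ₃)].
Numerator sine = -0.33874; denominator sine = +0.66783.
Result = 0.1774·0.9425·(-0.33874) / (0.3548·(+0.66783)) = -0.23902 rad/s; magnitude 0.23902 rad/s.

0.239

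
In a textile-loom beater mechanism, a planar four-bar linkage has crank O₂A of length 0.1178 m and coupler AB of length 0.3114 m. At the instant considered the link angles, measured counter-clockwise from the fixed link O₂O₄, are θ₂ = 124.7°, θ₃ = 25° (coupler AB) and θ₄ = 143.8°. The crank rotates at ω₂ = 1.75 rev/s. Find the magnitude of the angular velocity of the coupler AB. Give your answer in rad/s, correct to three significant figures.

1.55

ω₂ = 11 rad/s (from 1.75 rev/s).
Differentiating the loop-closure r₂e^{iθ₂}+r₃e^{iθ₃}=r₁+r₄e^{iθ₄} gives r₂ω₂e^{iθ₂}+r₃ω₃e^{iθ₃}=r₄ω₄e^{iθ₄}.
Eliminating the other unknown: ω₃ = r₂ω₂ sin(θ₄−θ₂) / [r₃ sin(θ₃−θ₄)].
Numerator sine = +0.32722; denominator sine = -0.87631.
Result = 0.1178·11·(+0.32722) / (0.3114·(-0.87631)) = -1.5532 rad/s; magnitude 1.5532 rad/s.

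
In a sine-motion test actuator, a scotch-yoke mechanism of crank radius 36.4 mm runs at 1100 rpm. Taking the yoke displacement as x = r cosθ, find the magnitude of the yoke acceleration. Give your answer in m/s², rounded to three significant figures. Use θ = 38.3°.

ω = 115.2 rad/s (from 1100 rpm).
x = r cosθ ⇒ ẍ = −rω² cosθ (ω constant).
|a| = rω²|cosθ| = 0.0364·(115.2)²·|cos 38.3°| = 379.04 m/s².

379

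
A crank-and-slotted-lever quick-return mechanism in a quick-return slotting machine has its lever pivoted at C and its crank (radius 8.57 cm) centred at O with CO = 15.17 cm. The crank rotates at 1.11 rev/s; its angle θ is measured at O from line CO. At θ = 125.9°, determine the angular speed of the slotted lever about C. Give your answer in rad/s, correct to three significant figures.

0.129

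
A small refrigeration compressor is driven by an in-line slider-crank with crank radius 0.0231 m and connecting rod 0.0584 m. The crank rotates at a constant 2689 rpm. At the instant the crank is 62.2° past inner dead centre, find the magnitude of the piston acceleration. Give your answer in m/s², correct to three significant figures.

ω = 2π·2689/60 = 281.6 rad/s
x(θ) = r cosθ + √(L² − r² sin²θ); with ω constant, a = ω²·d²x/dθ².
d²x/dθ² = −r cosθ − r²(cos2θ)/√u − r⁴ sin²2θ/(4u^{3/2}),  u = L² − r² sin²θ = 0.00299302 m².
Substituting r = 0.0231 m, L = 0.0584 m, θ = 62.2°: d²x/dθ² = -0.005559 m.
a = ω²·d²x/dθ² = (281.6)²·(-0.005559) = -440.79 m/s²;  |a| = 440.79 m/s².

441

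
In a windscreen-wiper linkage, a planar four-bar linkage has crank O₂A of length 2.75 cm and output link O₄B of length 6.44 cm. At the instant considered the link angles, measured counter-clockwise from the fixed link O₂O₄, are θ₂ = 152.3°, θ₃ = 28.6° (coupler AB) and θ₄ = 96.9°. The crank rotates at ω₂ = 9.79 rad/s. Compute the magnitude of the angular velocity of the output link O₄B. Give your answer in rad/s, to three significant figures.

3.74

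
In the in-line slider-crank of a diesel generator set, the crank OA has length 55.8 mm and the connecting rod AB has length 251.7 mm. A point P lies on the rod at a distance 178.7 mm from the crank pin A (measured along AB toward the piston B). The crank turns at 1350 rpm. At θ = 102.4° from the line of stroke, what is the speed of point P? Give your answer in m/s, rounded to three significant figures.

7.45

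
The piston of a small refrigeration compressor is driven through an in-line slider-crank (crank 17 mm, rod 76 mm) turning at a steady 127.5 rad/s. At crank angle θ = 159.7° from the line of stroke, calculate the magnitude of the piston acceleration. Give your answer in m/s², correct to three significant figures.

ω = 127.5 rad/s
x(θ) = r cosθ + √(L² − r² sin²θ); with ω constant, a = ω²·d²x/dθ².
d²x/dθ² = −r cosθ − r²(cos2θ)/√u − r⁴ sin²2θ/(4u^{3/2}),  u = L² − r² sin²θ = 0.00574121 m².
Substituting r = 0.017 m, L = 0.076 m, θ = 159.7°: d²x/dθ² = +0.013028 m.
a = ω²·d²x/dθ² = (127.5)²·(+0.013028) = +211.78 m/s²;  |a| = 211.78 m/s².

212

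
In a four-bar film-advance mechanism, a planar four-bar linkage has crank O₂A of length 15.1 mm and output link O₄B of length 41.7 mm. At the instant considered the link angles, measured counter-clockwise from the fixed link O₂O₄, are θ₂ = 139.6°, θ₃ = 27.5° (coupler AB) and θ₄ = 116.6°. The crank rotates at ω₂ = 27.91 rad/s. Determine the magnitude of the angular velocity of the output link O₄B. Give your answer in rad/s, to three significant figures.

9.37

ω₂ = 27.91 rad/s
Differentiating the loop-closure r₂e^{iθ₂}+r₃e^{iθ₃}=r₁+r₄e^{iθ₄} gives r₂ω₂e^{iθ₂}+r₃ω₃e^{iθ₃}=r₄ω₄e^{iθ₄}.
Eliminating the other unknown: ω₄ = r₂ω₂ sin(θ₂−θ₃) / [r₄ sin(θ₄−θ₃)].
Numerator sine = +0.92653; denominator sine = +0.99988.
Result = 0.0151·27.91·(+0.92653) / (0.0417·(+0.99988)) = +9.3651 rad/s; magnitude 9.3651 rad/s.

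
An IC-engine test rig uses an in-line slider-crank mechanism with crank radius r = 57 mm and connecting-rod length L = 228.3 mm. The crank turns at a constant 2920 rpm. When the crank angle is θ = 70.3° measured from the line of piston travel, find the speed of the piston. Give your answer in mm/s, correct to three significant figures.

ω = 2π·2920/60 = 305.8 rad/s
For an in-line slider-crank, x = r cosθ + √(L² − r² sin²θ), so v = −rω sinθ·[1 + r cosθ/√(L² − r² sin²θ)].
With r = 0.057 m, L = 0.2283 m, θ = 70.3°: √(L² − r² sin²θ) = 0.2219 m.
v = −0.057·305.8·0.94147·[1 + 0.057·0.33710/0.2219] = -17.83 m/s.
|v| = 17.83 m/s = 17830 mm/s.

17800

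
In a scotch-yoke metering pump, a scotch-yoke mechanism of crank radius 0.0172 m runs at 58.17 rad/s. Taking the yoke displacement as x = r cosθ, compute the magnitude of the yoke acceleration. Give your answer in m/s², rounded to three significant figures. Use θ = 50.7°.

ω = 58.17 rad/s
x = r cosθ ⇒ ẍ = −rω² cosθ (ω constant).
|a| = rω²|cosθ| = 0.0172·(58.17)²·|cos 50.7°| = 36.863 m/s².

36.9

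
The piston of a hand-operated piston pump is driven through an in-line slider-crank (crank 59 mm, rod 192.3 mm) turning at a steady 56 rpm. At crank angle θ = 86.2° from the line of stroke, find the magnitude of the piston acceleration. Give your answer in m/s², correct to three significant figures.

ω = 2π·56/60 = 5.864 rad/s
x(θ) = r cosθ + √(L² − r² sin²θ); with ω constant, a = ω²·d²x/dθ².
d²x/dθ² = −r cosθ − r²(cos2θ)/√u − r⁴ sin²2θ/(4u^{3/2}),  u = L² − r² sin²θ = 0.0335136 m².
Substituting r = 0.059 m, L = 0.1923 m, θ = 86.2°: d²x/dθ² = +0.014929 m.
a = ω²·d²x/dθ² = (5.864)²·(+0.014929) = +0.51341 m/s²;  |a| = 0.51341 m/s².

0.513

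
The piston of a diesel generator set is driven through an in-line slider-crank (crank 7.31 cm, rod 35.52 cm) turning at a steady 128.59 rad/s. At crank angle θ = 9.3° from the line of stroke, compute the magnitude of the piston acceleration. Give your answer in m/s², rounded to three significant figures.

1430

ω = 128.6 rad/s
x(θ) = r cosθ + √(L² − r² sin²θ); with ω constant, a = ω²·d²x/dθ².
d²x/dθ² = −r cosθ − r²(cos2θ)/√u − r⁴ sin²2θ/(4u^{3/2}),  u = L² − r² sin²θ = 0.126027 m².
Substituting r = 0.0731 m, L = 0.3552 m, θ = 9.3°: d²x/dθ² = -0.086421 m.
a = ω²·d²x/dθ² = (128.6)²·(-0.086421) = -1429 m/s²;  |a| = 1429 m/s².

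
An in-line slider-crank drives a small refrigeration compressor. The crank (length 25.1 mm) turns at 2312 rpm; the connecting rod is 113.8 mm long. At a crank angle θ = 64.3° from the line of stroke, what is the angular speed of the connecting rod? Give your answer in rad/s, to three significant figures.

23.6

ω = 242.1 rad/s (converted from 2312 rpm).
The rod makes angle φ with the slider axis where L sinφ = r sinθ; differentiating, L cosφ·φ̇ = r ω cosθ.
L cosφ = √(L² − r² sin²θ) = 0.11153 m.
|ω_rod| = r ω |cosθ| / √(L² − r² sin²θ) = 0.0251·242.1·0.43366/0.11153 = 23.629 rad/s.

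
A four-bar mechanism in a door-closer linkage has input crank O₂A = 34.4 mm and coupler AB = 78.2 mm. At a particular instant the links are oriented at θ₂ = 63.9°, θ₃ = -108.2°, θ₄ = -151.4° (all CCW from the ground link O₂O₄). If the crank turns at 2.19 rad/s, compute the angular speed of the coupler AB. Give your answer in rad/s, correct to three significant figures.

0.813

ω₂ = 2.19 rad/s
Differentiating the loop-closure r₂e^{iθ₂}+r₃e^{iθ₃}=r₁+r₄e^{iθ₄} gives r₂ω₂e^{iθ₂}+r₃ω₃e^{iθ₃}=r₄ω₄e^{iθ₄}.
Eliminating the other unknown: ω₃ = r₂ω₂ sin(θ₄−θ₂) / [r₃ sin(θ₃−θ₄)].
Numerator sine = +0.57786; denominator sine = +0.68455.
Result = 0.0344·2.19·(+0.57786) / (0.0782·(+0.68455)) = +0.81323 rad/s; magnitude 0.81323 rad/s.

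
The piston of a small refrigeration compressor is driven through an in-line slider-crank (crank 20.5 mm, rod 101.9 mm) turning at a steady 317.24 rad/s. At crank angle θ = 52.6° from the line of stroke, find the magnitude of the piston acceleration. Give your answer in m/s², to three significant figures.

ω = 317.2 rad/s
x(θ) = r cosθ + √(L² − r² sin²θ); with ω constant, a = ω²·d²x/dθ².
d²x/dθ² = −r cosθ − r²(cos2θ)/√u − r⁴ sin²2θ/(4u^{3/2}),  u = L² − r² sin²θ = 0.0101184 m².
Substituting r = 0.0205 m, L = 0.1019 m, θ = 52.6°: d²x/dθ² = -0.011396 m.
a = ω²·d²x/dθ² = (317.2)²·(-0.011396) = -1146.9 m/s²;  |a| = 1146.9 m/s².

1150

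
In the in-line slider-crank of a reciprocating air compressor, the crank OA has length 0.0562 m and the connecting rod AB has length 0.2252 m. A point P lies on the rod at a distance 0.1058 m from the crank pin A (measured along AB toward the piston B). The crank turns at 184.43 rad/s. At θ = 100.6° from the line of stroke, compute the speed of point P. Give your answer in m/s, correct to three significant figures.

10.0

ω = 184.4 rad/s.  Crank-pin speed |V_A| = rω = 10.365 m/s, perpendicular to OA.
Rod angle: sinφ = −(r/L) sinθ ⇒ φ = -14.199°; ω_rod = −rω cosθ/√(L²−r²sin²θ) = +8.7333 rad/s.
V_P = V_A + ω_rod × AP, with AP = 0.1058 m along the rod.
Components: V_Px = −rω sinθ − a·ω_rod·sinφ = -9.9614 m/s;  V_Py = rω cosθ + a·ω_rod·cosφ = -1.0109 m/s.
|V_P| = √(V_Px² + V_Py²) = 10.013 m/s.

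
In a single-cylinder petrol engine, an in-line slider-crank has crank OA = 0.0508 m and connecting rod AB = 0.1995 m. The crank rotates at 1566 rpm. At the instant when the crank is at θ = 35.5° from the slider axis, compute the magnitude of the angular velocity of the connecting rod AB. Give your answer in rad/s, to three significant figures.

ω = 164 rad/s (converted from 1566 rpm).
The rod makes angle φ with the slider axis where L sinφ = r sinθ; differentiating, L cosφ·φ̇ = r ω cosθ.
L cosφ = √(L² − r² sin²θ) = 0.19731 m.
|ω_rod| = r ω |cosθ| / √(L² − r² sin²θ) = 0.0508·164·0.81412/0.19731 = 34.374 rad/s.

34.4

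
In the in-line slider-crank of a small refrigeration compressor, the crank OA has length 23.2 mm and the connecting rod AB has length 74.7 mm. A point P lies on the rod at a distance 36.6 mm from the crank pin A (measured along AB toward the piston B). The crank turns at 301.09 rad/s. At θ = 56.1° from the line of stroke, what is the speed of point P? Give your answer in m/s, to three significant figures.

6.61

ω = 301.1 rad/s.  Crank-pin speed |V_A| = rω = 6.9853 m/s, perpendicular to OA.
Rod angle: sinφ = −(r/L) sinθ ⇒ φ = -14.938°; ω_rod = −rω cosθ/√(L²−r²sin²θ) = -53.98 rad/s.
V_P = V_A + ω_rod × AP, with AP = 0.0366 m along the rod.
Components: V_Px = −rω sinθ − a·ω_rod·sinφ = -6.3072 m/s;  V_Py = rω cosθ + a·ω_rod·cosφ = +1.9871 m/s.
|V_P| = √(V_Px² + V_Py²) = 6.6128 m/s.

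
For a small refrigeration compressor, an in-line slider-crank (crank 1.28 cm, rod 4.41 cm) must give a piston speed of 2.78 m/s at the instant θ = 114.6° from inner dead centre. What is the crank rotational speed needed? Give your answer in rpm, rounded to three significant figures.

2610

For an in-line slider-crank, |v_piston| = rω|sinθ|·[1 + r cosθ/√(L² − r² sin²θ)].
With r = 0.0128 m, L = 0.0441 m, θ = 114.6°: the bracketed kinematic factor |dx/dθ| = 0.01018 m.
ω = v/|dx/dθ| = 2.78/0.01018 = 273.08 rad/s.
N = 60ω/(2π) = 2607.7 rpm.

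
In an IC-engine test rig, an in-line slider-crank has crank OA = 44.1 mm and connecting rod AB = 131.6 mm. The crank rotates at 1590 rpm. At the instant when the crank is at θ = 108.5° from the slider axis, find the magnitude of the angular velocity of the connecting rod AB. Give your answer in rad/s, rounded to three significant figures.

ω = 166.5 rad/s (converted from 1590 rpm).
The rod makes angle φ with the slider axis where L sinφ = r sinθ; differentiating, L cosφ·φ̇ = r ω cosθ.
L cosφ = √(L² − r² sin²θ) = 0.12478 m.
|ω_rod| = r ω |cosθ| / √(L² − r² sin²θ) = 0.0441·166.5·0.31730/0.12478 = 18.673 rad/s.

18.7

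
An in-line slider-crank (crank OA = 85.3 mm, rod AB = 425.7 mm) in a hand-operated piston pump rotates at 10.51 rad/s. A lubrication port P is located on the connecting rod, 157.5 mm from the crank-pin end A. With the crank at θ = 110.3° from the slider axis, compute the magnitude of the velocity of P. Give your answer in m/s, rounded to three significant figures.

ω = 10.51 rad/s.  Crank-pin speed |V_A| = rω = 0.8965 m/s, perpendicular to OA.
Rod angle: sinφ = −(r/L) sinθ ⇒ φ = -10.832°; ω_rod = −rω cosθ/√(L²−r²sin²θ) = +0.74388 rad/s.
V_P = V_A + ω_rod × AP, with AP = 0.1575 m along the rod.
Components: V_Px = −rω sinθ − a·ω_rod·sinφ = -0.8188 m/s;  V_Py = rω cosθ + a·ω_rod·cosφ = -0.19595 m/s.
|V_P| = √(V_Px² + V_Py²) = 0.84192 m/s.

0.842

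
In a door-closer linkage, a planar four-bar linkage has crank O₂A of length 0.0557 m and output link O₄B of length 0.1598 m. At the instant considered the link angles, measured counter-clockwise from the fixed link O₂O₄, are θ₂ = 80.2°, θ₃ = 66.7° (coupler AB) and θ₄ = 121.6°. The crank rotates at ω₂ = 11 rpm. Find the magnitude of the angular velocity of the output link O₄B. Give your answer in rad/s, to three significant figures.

0.115

ω₂ = 1.152 rad/s (from 11 rpm).
Differentiating the loop-closure r₂e^{iθ₂}+r₃e^{iθ₃}=r₁+r₄e^{iθ₄} gives r₂ω₂e^{iθ₂}+r₃ω₃e^{iθ₃}=r₄ω₄e^{iθ₄}.
Eliminating the other unknown: ω₄ = r₂ω₂ sin(θ₂−θ₃) / [r₄ sin(θ₄−θ₃)].
Numerator sine = +0.23345; denominator sine = +0.81815.
Result = 0.0557·1.152·(+0.23345) / (0.1598·(+0.81815)) = +0.11457 rad/s; magnitude 0.11457 rad/s.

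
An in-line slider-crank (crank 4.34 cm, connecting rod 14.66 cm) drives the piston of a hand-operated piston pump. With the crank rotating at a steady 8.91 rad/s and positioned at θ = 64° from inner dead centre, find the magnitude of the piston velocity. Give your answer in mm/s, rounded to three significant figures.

ω = 8.91 rad/s
For an in-line slider-crank, x = r cosθ + √(L² − r² sin²θ), so v = −rω sinθ·[1 + r cosθ/√(L² − r² sin²θ)].
With r = 0.0434 m, L = 0.1466 m, θ = 64°: √(L² − r² sin²θ) = 0.14132 m.
v = −0.0434·8.91·0.89879·[1 + 0.0434·0.43837/0.14132] = -0.39435 m/s.
|v| = 0.39435 m/s = 394.35 mm/s.

394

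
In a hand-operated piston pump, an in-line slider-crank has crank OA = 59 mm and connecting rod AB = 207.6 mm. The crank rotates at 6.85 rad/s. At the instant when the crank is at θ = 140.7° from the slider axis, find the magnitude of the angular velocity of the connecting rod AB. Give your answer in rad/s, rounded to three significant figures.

1.53

ω = 6.85 rad/s
The rod makes angle φ with the slider axis where L sinφ = r sinθ; differentiating, L cosφ·φ̇ = r ω cosθ.
L cosφ = √(L² − r² sin²θ) = 0.20421 m.
|ω_rod| = r ω |cosθ| / √(L² − r² sin²θ) = 0.059·6.85·0.77384/0.20421 = 1.5315 rad/s.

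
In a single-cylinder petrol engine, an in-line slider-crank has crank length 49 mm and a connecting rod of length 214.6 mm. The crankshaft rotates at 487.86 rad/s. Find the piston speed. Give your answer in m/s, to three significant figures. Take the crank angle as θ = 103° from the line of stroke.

ω = 487.9 rad/s
For an in-line slider-crank, x = r cosθ + √(L² − r² sin²θ), so v = −rω sinθ·[1 + r cosθ/√(L² − r² sin²θ)].
With r = 0.049 m, L = 0.2146 m, θ = 103°: √(L² − r² sin²θ) = 0.20922 m.
v = −0.049·487.9·0.97437·[1 + 0.049·-0.22495/0.20922] = -22.065 m/s.
|v| = 22.065 m/s.

22.1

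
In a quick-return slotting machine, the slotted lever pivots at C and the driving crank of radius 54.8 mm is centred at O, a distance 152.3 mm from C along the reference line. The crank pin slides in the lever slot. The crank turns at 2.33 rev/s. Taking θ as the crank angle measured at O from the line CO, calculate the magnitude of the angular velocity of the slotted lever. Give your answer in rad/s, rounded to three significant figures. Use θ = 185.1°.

8.12

ω = 14.64 rad/s (from 2.33 rev/s).
Crank pin A relative to C: A = (d + r cosθ, r sinθ); lever angle φ = atan2(r sinθ, d + r cosθ).
Differentiating tanφ: φ̇ = rω(d cosθ + r)/(d² + r² + 2dr cosθ).
d² + r² + 2dr cosθ = |CA|² = 0.00957233 m²;  d cosθ + r = -0.096897 m.
|ω_lever| = |0.0548·14.64·-0.096897| / 0.00957233 = 8.121 rad/s.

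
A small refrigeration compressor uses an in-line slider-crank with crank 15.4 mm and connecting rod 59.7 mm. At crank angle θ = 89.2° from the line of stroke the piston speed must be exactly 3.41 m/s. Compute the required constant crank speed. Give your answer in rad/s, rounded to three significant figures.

221

For an in-line slider-crank, |v_piston| = rω|sinθ|·[1 + r cosθ/√(L² − r² sin²θ)].
With r = 0.0154 m, L = 0.0597 m, θ = 89.2°: the bracketed kinematic factor |dx/dθ| = 0.015456 m.
ω = v/|dx/dθ| = 3.41/0.015456 = 220.63 rad/s.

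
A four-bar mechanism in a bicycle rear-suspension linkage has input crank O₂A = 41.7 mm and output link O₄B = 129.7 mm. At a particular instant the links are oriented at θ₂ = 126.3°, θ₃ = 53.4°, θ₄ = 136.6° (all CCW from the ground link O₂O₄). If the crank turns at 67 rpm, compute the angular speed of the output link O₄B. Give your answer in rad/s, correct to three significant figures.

2.17

ω₂ = 7.016 rad/s (from 67 rpm).
Differentiating the loop-closure r₂e^{iθ₂}+r₃e^{iθ₃}=r₁+r₄e^{iθ₄} gives r₂ω₂e^{iθ₂}+r₃ω₃e^{iθ₃}=r₄ω₄e^{iθ₄}.
Eliminating the other unknown: ω₄ = r₂ω₂ sin(θ₂−θ₃) / [r₄ sin(θ₄−θ₃)].
Numerator sine = +0.95579; denominator sine = +0.99297.
Result = 0.0417·7.016·(+0.95579) / (0.1297·(+0.99297)) = +2.1713 rad/s; magnitude 2.1713 rad/s.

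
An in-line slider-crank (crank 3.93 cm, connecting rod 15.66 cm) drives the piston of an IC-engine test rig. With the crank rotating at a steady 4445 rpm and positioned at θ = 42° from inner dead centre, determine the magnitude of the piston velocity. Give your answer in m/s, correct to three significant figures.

14.6

ω = 2π·4445/60 = 465.5 rad/s
For an in-line slider-crank, x = r cosθ + √(L² − r² sin²θ), so v = −rω sinθ·[1 + r cosθ/√(L² − r² sin²θ)].
With r = 0.0393 m, L = 0.1566 m, θ = 42°: √(L² − r² sin²θ) = 0.15438 m.
v = −0.0393·465.5·0.66913·[1 + 0.0393·0.74314/0.15438] = -14.556 m/s.
|v| = 14.556 m/s.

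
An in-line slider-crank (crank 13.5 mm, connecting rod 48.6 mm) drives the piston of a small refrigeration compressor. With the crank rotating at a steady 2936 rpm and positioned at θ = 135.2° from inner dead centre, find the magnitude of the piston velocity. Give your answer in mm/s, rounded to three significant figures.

2340

ω = 2π·2936/60 = 307.5 rad/s
For an in-line slider-crank, x = r cosθ + √(L² − r² sin²θ), so v = −rω sinθ·[1 + r cosθ/√(L² − r² sin²θ)].
With r = 0.0135 m, L = 0.0486 m, θ = 135.2°: √(L² − r² sin²θ) = 0.04766 m.
v = −0.0135·307.5·0.70463·[1 + 0.0135·-0.70957/0.04766] = -2.3369 m/s.
|v| = 2.3369 m/s = 2336.9 mm/s.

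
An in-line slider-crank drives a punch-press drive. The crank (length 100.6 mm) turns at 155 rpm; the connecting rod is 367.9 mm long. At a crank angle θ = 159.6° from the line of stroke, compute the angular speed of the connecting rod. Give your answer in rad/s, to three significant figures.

ω = 16.23 rad/s (converted from 155 rpm).
The rod makes angle φ with the slider axis where L sinφ = r sinθ; differentiating, L cosφ·φ̇ = r ω cosθ.
L cosφ = √(L² − r² sin²θ) = 0.36623 m.
|ω_rod| = r ω |cosθ| / √(L² − r² sin²θ) = 0.1006·16.23·0.93728/0.36623 = 4.1791 rad/s.

4.18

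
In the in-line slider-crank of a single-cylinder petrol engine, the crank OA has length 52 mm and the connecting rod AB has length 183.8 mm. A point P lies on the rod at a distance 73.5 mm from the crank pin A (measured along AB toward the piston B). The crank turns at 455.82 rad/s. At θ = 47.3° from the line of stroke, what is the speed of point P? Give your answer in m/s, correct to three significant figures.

ω = 455.8 rad/s.  Crank-pin speed |V_A| = rω = 23.703 m/s, perpendicular to OA.
Rod angle: sinφ = −(r/L) sinθ ⇒ φ = -12.000°; ω_rod = −rω cosθ/√(L²−r²sin²θ) = -89.409 rad/s.
V_P = V_A + ω_rod × AP, with AP = 0.0735 m along the rod.
Components: V_Px = −rω sinθ − a·ω_rod·sinφ = -18.786 m/s;  V_Py = rω cosθ + a·ω_rod·cosφ = +9.6463 m/s.
|V_P| = √(V_Px² + V_Py²) = 21.118 m/s.

21.1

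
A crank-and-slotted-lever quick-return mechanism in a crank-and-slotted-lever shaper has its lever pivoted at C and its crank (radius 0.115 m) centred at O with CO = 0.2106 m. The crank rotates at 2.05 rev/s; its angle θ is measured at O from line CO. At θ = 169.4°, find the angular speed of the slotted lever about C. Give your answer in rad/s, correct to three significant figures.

13.7

ω = 12.88 rad/s (from 2.05 rev/s).
Crank pin A relative to C: A = (d + r cosθ, r sinθ); lever angle φ = atan2(r sinθ, d + r cosθ).
Differentiating tanφ: φ̇ = rω(d cosθ + r)/(d² + r² + 2dr cosθ).
d² + r² + 2dr cosθ = |CA|² = 0.00996594 m²;  d cosθ + r = -0.092006 m.
|ω_lever| = |0.115·12.88·-0.092006| / 0.00996594 = 13.675 rad/s.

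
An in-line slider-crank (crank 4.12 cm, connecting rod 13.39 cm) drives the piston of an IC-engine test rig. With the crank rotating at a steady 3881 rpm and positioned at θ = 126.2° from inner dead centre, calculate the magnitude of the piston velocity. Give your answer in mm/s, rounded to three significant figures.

11000

ω = 2π·3881/60 = 406.4 rad/s
For an in-line slider-crank, x = r cosθ + √(L² − r² sin²θ), so v = −rω sinθ·[1 + r cosθ/√(L² − r² sin²θ)].
With r = 0.0412 m, L = 0.1339 m, θ = 126.2°: √(L² − r² sin²θ) = 0.12971 m.
v = −0.0412·406.4·0.80696·[1 + 0.0412·-0.59061/0.12971] = -10.977 m/s.
|v| = 10.977 m/s = 10977 mm/s.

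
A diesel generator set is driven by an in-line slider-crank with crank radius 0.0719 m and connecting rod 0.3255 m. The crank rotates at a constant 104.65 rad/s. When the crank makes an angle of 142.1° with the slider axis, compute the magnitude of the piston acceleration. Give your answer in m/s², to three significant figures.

576

ω = 104.7 rad/s
x(θ) = r cosθ + √(L² − r² sin²θ); with ω constant, a = ω²·d²x/dθ².
d²x/dθ² = −r cosθ − r²(cos2θ)/√u − r⁴ sin²2θ/(4u^{3/2}),  u = L² − r² sin²θ = 0.104 m².
Substituting r = 0.0719 m, L = 0.3255 m, θ = 142.1°: d²x/dθ² = +0.052616 m.
a = ω²·d²x/dθ² = (104.7)²·(+0.052616) = +576.23 m/s²;  |a| = 576.23 m/s².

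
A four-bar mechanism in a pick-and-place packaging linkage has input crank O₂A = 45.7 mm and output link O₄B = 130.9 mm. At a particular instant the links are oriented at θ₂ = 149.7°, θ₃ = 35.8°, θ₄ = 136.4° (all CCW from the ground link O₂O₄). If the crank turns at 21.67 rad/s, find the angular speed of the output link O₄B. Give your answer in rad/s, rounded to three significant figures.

7.04

ω₂ = 21.67 rad/s
Differentiating the loop-closure r₂e^{iθ₂}+r₃e^{iθ₃}=r₁+r₄e^{iθ₄} gives r₂ω₂e^{iθ₂}+r₃ω₃e^{iθ₃}=r₄ω₄e^{iθ₄}.
Eliminating the other unknown: ω₄ = r₂ω₂ sin(θ₂−θ₃) / [r₄ sin(θ₄−θ₃)].
Numerator sine = +0.91425; denominator sine = +0.98294.
Result = 0.0457·21.67·(+0.91425) / (0.1309·(+0.98294)) = +7.0368 rad/s; magnitude 7.0368 rad/s.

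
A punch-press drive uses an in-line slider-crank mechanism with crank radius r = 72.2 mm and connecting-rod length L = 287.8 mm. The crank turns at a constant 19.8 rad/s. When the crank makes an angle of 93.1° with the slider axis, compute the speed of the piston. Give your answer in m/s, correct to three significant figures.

1.41

ω = 19.8 rad/s
For an in-line slider-crank, x = r cosθ + √(L² − r² sin²θ), so v = −rω sinθ·[1 + r cosθ/√(L² − r² sin²θ)].
With r = 0.0722 m, L = 0.2878 m, θ = 93.1°: √(L² − r² sin²θ) = 0.27862 m.
v = −0.0722·19.8·0.99854·[1 + 0.0722·-0.05408/0.27862] = -1.4075 m/s.
|v| = 1.4075 m/s.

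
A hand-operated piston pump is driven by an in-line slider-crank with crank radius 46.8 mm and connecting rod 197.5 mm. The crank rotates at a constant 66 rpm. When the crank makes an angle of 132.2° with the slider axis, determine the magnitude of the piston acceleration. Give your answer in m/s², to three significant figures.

ω = 2π·66/60 = 6.912 rad/s
x(θ) = r cosθ + √(L² − r² sin²θ); with ω constant, a = ω²·d²x/dθ².
d²x/dθ² = −r cosθ − r²(cos2θ)/√u − r⁴ sin²2θ/(4u^{3/2}),  u = L² − r² sin²θ = 0.0378043 m².
Substituting r = 0.0468 m, L = 0.1975 m, θ = 132.2°: d²x/dθ² = +0.032374 m.
a = ω²·d²x/dθ² = (6.912)²·(+0.032374) = +1.5465 m/s²;  |a| = 1.5465 m/s².

1.55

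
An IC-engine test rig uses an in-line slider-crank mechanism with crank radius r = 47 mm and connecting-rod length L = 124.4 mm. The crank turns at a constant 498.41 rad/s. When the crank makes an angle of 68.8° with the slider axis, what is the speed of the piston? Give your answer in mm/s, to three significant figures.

25000

ω = 498.4 rad/s
For an in-line slider-crank, x = r cosθ + √(L² − r² sin²θ), so v = −rω sinθ·[1 + r cosθ/√(L² − r² sin²θ)].
With r = 0.047 m, L = 0.1244 m, θ = 68.8°: √(L² − r² sin²θ) = 0.11643 m.
v = −0.047·498.4·0.93232·[1 + 0.047·0.36162/0.11643] = -25.028 m/s.
|v| = 25.028 m/s = 25028 mm/s.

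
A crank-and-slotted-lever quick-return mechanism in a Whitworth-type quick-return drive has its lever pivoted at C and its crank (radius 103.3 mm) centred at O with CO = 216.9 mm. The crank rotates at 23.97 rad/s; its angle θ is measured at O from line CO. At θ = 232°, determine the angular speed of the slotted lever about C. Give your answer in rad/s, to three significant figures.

ω = 23.97 rad/s
Crank pin A relative to C: A = (d + r cosθ, r sinθ); lever angle φ = atan2(r sinθ, d + r cosθ).
Differentiating tanφ: φ̇ = rω(d cosθ + r)/(d² + r² + 2dr cosθ).
d² + r² + 2dr cosθ = |CA|² = 0.0301278 m²;  d cosθ + r = -0.030237 m.
|ω_lever| = |0.1033·23.97·-0.030237| / 0.0301278 = 2.4851 rad/s.

2.49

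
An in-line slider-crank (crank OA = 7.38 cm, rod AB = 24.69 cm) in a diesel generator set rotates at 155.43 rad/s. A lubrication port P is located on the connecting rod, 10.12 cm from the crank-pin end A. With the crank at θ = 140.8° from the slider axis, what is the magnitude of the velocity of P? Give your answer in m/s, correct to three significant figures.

ω = 155.4 rad/s.  Crank-pin speed |V_A| = rω = 11.471 m/s, perpendicular to OA.
Rod angle: sinφ = −(r/L) sinθ ⇒ φ = -10.890°; ω_rod = −rω cosθ/√(L²−r²sin²θ) = +36.663 rad/s.
V_P = V_A + ω_rod × AP, with AP = 0.1012 m along the rod.
Components: V_Px = −rω sinθ − a·ω_rod·sinφ = -6.5489 m/s;  V_Py = rω cosθ + a·ω_rod·cosφ = -5.2457 m/s.
|V_P| = √(V_Px² + V_Py²) = 8.3908 m/s.

8.39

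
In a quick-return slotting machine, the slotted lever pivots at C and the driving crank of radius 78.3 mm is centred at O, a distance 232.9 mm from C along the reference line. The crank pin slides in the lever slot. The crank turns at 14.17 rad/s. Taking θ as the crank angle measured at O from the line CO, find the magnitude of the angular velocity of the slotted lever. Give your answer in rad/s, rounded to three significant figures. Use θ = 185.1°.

ω = 14.17 rad/s
Crank pin A relative to C: A = (d + r cosθ, r sinθ); lever angle φ = atan2(r sinθ, d + r cosθ).
Differentiating tanφ: φ̇ = rω(d cosθ + r)/(d² + r² + 2dr cosθ).
d² + r² + 2dr cosθ = |CA|² = 0.0240456 m²;  d cosθ + r = -0.15368 m.
|ω_lever| = |0.0783·14.17·-0.15368| / 0.0240456 = 7.091 rad/s.

7.09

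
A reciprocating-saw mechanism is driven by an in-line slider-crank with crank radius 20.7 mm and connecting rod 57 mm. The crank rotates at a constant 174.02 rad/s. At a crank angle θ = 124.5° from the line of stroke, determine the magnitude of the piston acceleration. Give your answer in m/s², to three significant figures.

433

ω = 174 rad/s
x(θ) = r cosθ + √(L² − r² sin²θ); with ω constant, a = ω²·d²x/dθ².
d²x/dθ² = −r cosθ − r²(cos2θ)/√u − r⁴ sin²2θ/(4u^{3/2}),  u = L² − r² sin²θ = 0.00295798 m².
Substituting r = 0.0207 m, L = 0.057 m, θ = 124.5°: d²x/dθ² = +0.014299 m.
a = ω²·d²x/dθ² = (174)²·(+0.014299) = +433.03 m/s²;  |a| = 433.03 m/s².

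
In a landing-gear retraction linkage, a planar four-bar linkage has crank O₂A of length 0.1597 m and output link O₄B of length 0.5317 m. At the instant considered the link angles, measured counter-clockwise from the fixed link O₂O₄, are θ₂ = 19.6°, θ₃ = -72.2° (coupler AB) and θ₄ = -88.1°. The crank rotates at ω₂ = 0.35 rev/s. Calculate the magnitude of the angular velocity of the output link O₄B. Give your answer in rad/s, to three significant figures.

ω₂ = 2.199 rad/s (from 0.35 rev/s).
Differentiating the loop-closure r₂e^{iθ₂}+r₃e^{iθ₃}=r₁+r₄e^{iθ₄} gives r₂ω₂e^{iθ₂}+r₃ω₃e^{iθ₃}=r₄ω₄e^{iθ₄}.
Eliminating the other unknown: ω₄ = r₂ω₂ sin(θ₂−θ₃) / [r₄ sin(θ₄−θ₃)].
Numerator sine = +0.99951; denominator sine = -0.27396.
Result = 0.1597·2.199·(+0.99951) / (0.5317·(-0.27396)) = -2.4098 rad/s; magnitude 2.4098 rad/s.

2.41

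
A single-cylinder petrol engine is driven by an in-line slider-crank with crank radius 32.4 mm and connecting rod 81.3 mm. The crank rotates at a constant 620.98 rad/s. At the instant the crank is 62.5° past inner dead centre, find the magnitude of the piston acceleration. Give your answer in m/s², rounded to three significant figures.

ω = 621 rad/s
x(θ) = r cosθ + √(L² − r² sin²θ); with ω constant, a = ω²·d²x/dθ².
d²x/dθ² = −r cosθ − r²(cos2θ)/√u − r⁴ sin²2θ/(4u^{3/2}),  u = L² − r² sin²θ = 0.00578375 m².
Substituting r = 0.0324 m, L = 0.0813 m, θ = 62.5°: d²x/dθ² = -0.0074636 m.
a = ω²·d²x/dθ² = (621)²·(-0.0074636) = -2878.1 m/s²;  |a| = 2878.1 m/s².

2880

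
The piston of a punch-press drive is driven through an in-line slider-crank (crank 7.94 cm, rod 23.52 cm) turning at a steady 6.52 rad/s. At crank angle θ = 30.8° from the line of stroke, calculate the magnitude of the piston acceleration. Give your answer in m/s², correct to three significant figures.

3.48

ω = 6.52 rad/s
x(θ) = r cosθ + √(L² − r² sin²θ); with ω constant, a = ω²·d²x/dθ².
d²x/dθ² = −r cosθ − r²(cos2θ)/√u − r⁴ sin²2θ/(4u^{3/2}),  u = L² − r² sin²θ = 0.0536661 m².
Substituting r = 0.0794 m, L = 0.2352 m, θ = 30.8°: d²x/dθ² = -0.081763 m.
a = ω²·d²x/dθ² = (6.52)²·(-0.081763) = -3.4758 m/s²;  |a| = 3.4758 m/s².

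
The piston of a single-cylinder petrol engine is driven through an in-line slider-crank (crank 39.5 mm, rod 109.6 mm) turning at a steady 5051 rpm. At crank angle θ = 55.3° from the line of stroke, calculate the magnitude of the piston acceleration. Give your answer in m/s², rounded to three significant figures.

4950

ω = 2π·5051/60 = 528.9 rad/s
x(θ) = r cosθ + √(L² − r² sin²θ); with ω constant, a = ω²·d²x/dθ².
d²x/dθ² = −r cosθ − r²(cos2θ)/√u − r⁴ sin²2θ/(4u^{3/2}),  u = L² − r² sin²θ = 0.0109576 m².
Substituting r = 0.0395 m, L = 0.1096 m, θ = 55.3°: d²x/dθ² = -0.017707 m.
a = ω²·d²x/dθ² = (528.9)²·(-0.017707) = -4954.1 m/s²;  |a| = 4954.1 m/s².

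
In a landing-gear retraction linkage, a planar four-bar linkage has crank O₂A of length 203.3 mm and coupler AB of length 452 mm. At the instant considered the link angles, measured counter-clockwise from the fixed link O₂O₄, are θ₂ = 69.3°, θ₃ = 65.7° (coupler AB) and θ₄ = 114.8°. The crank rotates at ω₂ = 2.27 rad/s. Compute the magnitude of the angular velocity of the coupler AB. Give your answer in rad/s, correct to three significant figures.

0.963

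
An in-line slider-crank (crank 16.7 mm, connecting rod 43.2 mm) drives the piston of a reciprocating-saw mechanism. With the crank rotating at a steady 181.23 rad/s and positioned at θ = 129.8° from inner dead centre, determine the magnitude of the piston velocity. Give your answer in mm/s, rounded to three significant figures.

1720

ω = 181.2 rad/s
For an in-line slider-crank, x = r cosθ + √(L² − r² sin²θ), so v = −rω sinθ·[1 + r cosθ/√(L² − r² sin²θ)].
With r = 0.0167 m, L = 0.0432 m, θ = 129.8°: √(L² − r² sin²θ) = 0.041251 m.
v = −0.0167·181.2·0.76828·[1 + 0.0167·-0.64011/0.041251] = -1.7227 m/s.
|v| = 1.7227 m/s = 1722.7 mm/s.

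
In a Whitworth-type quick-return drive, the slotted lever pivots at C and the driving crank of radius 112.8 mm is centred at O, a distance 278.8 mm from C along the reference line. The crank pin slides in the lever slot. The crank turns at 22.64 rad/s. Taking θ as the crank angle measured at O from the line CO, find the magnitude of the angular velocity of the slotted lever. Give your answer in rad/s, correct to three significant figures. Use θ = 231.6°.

3.00

ω = 22.64 rad/s
Crank pin A relative to C: A = (d + r cosθ, r sinθ); lever angle φ = atan2(r sinθ, d + r cosθ).
Differentiating tanφ: φ̇ = rω(d cosθ + r)/(d² + r² + 2dr cosθ).
d² + r² + 2dr cosθ = |CA|² = 0.0513848 m²;  d cosθ + r = -0.060376 m.
|ω_lever| = |0.1128·22.64·-0.060376| / 0.0513848 = 3.0007 rad/s.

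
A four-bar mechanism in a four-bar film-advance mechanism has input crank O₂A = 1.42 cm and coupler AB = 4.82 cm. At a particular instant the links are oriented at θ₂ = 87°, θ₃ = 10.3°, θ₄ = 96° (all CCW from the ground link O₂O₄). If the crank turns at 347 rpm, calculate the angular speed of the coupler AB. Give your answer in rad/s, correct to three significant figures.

ω₂ = 36.34 rad/s (from 347 rpm).
Differentiating the loop-closure r₂e^{iθ₂}+r₃e^{iθ₃}=r₁+r₄e^{iθ₄} gives r₂ω₂e^{iθ₂}+r₃ω₃e^{iθ₃}=r₄ω₄e^{iθ₄}.
Eliminating the other unknown: ω₃ = r₂ω₂ sin(θ₄−θ₂) / [r₃ sin(θ₃−θ₄)].
Numerator sine = +0.15643; denominator sine = -0.99719.
Result = 0.0142·36.34·(+0.15643) / (0.0482·(-0.99719)) = -1.6794 rad/s; magnitude 1.6794 rad/s.

1.68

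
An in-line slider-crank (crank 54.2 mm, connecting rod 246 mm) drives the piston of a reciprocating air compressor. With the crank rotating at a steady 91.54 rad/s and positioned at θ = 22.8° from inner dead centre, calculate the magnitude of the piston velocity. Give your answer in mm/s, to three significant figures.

ω = 91.54 rad/s
For an in-line slider-crank, x = r cosθ + √(L² − r² sin²θ), so v = −rω sinθ·[1 + r cosθ/√(L² − r² sin²θ)].
With r = 0.0542 m, L = 0.246 m, θ = 22.8°: √(L² − r² sin²θ) = 0.2451 m.
v = −0.0542·91.54·0.38752·[1 + 0.0542·0.92186/0.2451] = -2.3146 m/s.
|v| = 2.3146 m/s = 2314.6 mm/s.

2310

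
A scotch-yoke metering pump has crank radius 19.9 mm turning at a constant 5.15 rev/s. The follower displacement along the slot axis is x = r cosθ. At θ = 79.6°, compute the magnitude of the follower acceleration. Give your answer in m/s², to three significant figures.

3.76

ω = 32.36 rad/s (from 5.15 rev/s).
x = r cosθ ⇒ ẍ = −rω² cosθ (ω constant).
|a| = rω²|cosθ| = 0.0199·(32.36)²·|cos 79.6°| = 3.7614 m/s².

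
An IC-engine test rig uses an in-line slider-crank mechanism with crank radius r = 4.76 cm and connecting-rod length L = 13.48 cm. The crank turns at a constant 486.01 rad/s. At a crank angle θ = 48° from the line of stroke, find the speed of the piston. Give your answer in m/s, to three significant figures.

21.4

ω = 486 rad/s
For an in-line slider-crank, x = r cosθ + √(L² − r² sin²θ), so v = −rω sinθ·[1 + r cosθ/√(L² − r² sin²θ)].
With r = 0.0476 m, L = 0.1348 m, θ = 48°: √(L² − r² sin²θ) = 0.13008 m.
v = −0.0476·486·0.74314·[1 + 0.0476·0.66913/0.13008] = -21.402 m/s.
|v| = 21.402 m/s.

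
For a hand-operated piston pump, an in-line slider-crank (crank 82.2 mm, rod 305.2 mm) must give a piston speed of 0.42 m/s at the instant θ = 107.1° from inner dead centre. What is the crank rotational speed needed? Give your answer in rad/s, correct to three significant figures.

For an in-line slider-crank, |v_piston| = rω|sinθ|·[1 + r cosθ/√(L² − r² sin²θ)].
With r = 0.0822 m, L = 0.3052 m, θ = 107.1°: the bracketed kinematic factor |dx/dθ| = 0.072127 m.
ω = v/|dx/dθ| = 0.42/0.072127 = 5.823 rad/s.

5.82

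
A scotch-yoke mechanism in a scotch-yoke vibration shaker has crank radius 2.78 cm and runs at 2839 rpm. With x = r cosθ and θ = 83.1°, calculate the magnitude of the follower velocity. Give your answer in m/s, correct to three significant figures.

ω = 297.3 rad/s (from 2839 rpm).
x = r cosθ ⇒ ẋ = −rω sinθ.
|v| = rω|sinθ| = 0.0278·297.3·|sin 83.1°| = 8.2051 m/s.

8.21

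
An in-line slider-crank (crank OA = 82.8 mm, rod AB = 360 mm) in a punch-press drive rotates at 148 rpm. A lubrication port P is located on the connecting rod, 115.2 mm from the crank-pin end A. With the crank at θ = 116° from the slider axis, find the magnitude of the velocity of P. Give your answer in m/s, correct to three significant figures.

1.18

ω = 15.5 rad/s.  Crank-pin speed |V_A| = rω = 1.2833 m/s, perpendicular to OA.
Rod angle: sinφ = −(r/L) sinθ ⇒ φ = -11.930°; ω_rod = −rω cosθ/√(L²−r²sin²θ) = +1.5971 rad/s.
V_P = V_A + ω_rod × AP, with AP = 0.1152 m along the rod.
Components: V_Px = −rω sinθ − a·ω_rod·sinφ = -1.1154 m/s;  V_Py = rω cosθ + a·ω_rod·cosφ = -0.38254 m/s.
|V_P| = √(V_Px² + V_Py²) = 1.1791 m/s.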